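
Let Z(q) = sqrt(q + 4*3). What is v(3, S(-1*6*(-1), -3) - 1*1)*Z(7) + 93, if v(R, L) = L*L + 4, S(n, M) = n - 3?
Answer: 93 + 8*sqrt(19) ≈ 127.87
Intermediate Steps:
S(n, M) = -3 + n
v(R, L) = 4 + L**2 (v(R, L) = L**2 + 4 = 4 + L**2)
Z(q) = sqrt(12 + q) (Z(q) = sqrt(q + 12) = sqrt(12 + q))
v(3, S(-1*6*(-1), -3) - 1*1)*Z(7) + 93 = (4 + ((-3 - 1*6*(-1)) - 1*1)**2)*sqrt(12 + 7) + 93 = (4 + ((-3 - 6*(-1)) - 1)**2)*sqrt(19) + 93 = (4 + ((-3 + 6) - 1)**2)*sqrt(19) + 93 = (4 + (3 - 1)**2)*sqrt(19) + 93 = (4 + 2**2)*sqrt(19) + 93 = (4 + 4)*sqrt(19) + 93 = 8*sqrt(19) + 93 = 93 + 8*sqrt(19)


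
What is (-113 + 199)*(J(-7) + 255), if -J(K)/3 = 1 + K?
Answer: 23478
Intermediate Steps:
J(K) = -3 - 3*K (J(K) = -3*(1 + K) = -3 - 3*K)
(-113 + 199)*(J(-7) + 255) = (-113 + 199)*((-3 - 3*(-7)) + 255) = 86*((-3 + 21) + 255) = 86*(18 + 255) = 86*273 = 23478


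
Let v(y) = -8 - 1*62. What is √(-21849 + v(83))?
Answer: I*√21919 ≈ 148.05*I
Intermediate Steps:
v(y) = -70 (v(y) = -8 - 62 = -70)
√(-21849 + v(83)) = √(-21849 - 70) = √(-21919) = I*√21919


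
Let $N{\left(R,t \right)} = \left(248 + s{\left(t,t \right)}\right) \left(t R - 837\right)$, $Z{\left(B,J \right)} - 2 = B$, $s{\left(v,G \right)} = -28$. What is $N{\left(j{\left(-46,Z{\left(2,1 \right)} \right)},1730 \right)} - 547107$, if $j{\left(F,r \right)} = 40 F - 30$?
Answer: $-712453247$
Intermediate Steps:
$Z{\left(B,J \right)} = 2 + B$
$j{\left(F,r \right)} = -30 + 40 F$
$N{\left(R,t \right)} = -184140 + 220 R t$ ($N{\left(R,t \right)} = \left(248 - 28\right) \left(t R - 837\right) = 220 \left(R t - 837\right) = 220 \left(-837 + R t\right) = -184140 + 220 R t$)
$N{\left(j{\left(-46,Z{\left(2,1 \right)} \right)},1730 \right)} - 547107 = \left(-184140 + 220 \left(-30 + 40 \left(-46\right)\right) 1730\right) - 547107 = \left(-184140 + 220 \left(-30 - 1840\right) 1730\right) - 547107 = \left(-184140 + 220 \left(-1870\right) 1730\right) - 547107 = \left(-184140 - 711722000\right) - 547107 = -711906140 - 547107 = -712453247$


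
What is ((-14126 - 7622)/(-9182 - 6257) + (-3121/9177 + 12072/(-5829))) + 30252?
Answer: 8327840517217447/275291434929 ≈ 30251.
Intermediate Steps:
((-14126 - 7622)/(-9182 - 6257) + (-3121/9177 + 12072/(-5829))) + 30252 = (-21748/(-15439) + (-3121*1/9177 + 12072*(-1/5829))) + 30252 = (-21748*(-1/15439) + (-3121/9177 - 4024/1943)) + 30252 = (21748/15439 - 42992351/17830911) + 30252 = -275972254661/275291434929 + 30252 = 8327840517217447/275291434929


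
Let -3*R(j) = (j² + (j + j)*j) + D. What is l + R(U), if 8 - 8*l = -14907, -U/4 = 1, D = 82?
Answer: 43705/24 ≈ 1821.0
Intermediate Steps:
U = -4 (U = -4*1 = -4)
R(j) = -82/3 - j² (R(j) = -((j² + (j + j)*j) + 82)/3 = -((j² + (2*j)*j) + 82)/3 = -((j² + 2*j²) + 82)/3 = -(3*j² + 82)/3 = -(82 + 3*j²)/3 = -82/3 - j²)
l = 14915/8 (l = 1 - ⅛*(-14907) = 1 + 14907/8 = 14915/8 ≈ 1864.4)
l + R(U) = 14915/8 + (-82/3 - 1*(-4)²) = 14915/8 + (-82/3 - 1*16) = 14915/8 + (-82/3 - 16) = 14915/8 - 130/3 = 43705/24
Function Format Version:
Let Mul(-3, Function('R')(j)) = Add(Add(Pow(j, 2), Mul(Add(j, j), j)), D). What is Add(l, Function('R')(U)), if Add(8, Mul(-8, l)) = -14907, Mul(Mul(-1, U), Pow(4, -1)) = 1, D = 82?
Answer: Rational(43705, 24) ≈ 1821.0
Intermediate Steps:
U = -4 (U = Mul(-4, 1) = -4)
Function('R')(j) = Add(Rational(-82, 3), Mul(-1, Pow(j, 2))) (Function('R')(j) = Mul(Rational(-1, 3), Add(Add(Pow(j, 2), Mul(Add(j, j), j)), 82)) = Mul(Rational(-1, 3), Add(Add(Pow(j, 2), Mul(Mul(2, j), j)), 82)) = Mul(Rational(-1, 3), Add(Add(Pow(j, 2), Mul(2, Pow(j, 2))), 82)) = Mul(Rational(-1, 3), Add(Mul(3, Pow(j, 2)), 82)) = Mul(Rational(-1, 3), Add(82, Mul(3, Pow(j, 2)))) = Add(Rational(-82, 3), Mul(-1, Pow(j, 2))))
l = Rational(14915, 8) (l = Add(1, Mul(Rational(-1, 8), -14907)) = Add(1, Rational(14907, 8)) = Rational(14915, 8) ≈ 1864.4)
Add(l, Function('R')(U)) = Add(Rational(14915, 8), Add(Rational(-82, 3), Mul(-1, Pow(-4, 2)))) = Add(Rational(14915, 8), Add(Rational(-82, 3), Mul(-1, 16))) = Add(Rational(14915, 8), Add(Rational(-82, 3), -16)) = Add(Rational(14915, 8), Rational(-130, 3)) = Rational(43705, 24)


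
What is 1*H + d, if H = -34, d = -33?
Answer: -67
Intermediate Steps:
1*H + d = 1*(-34) - 33 = -34 - 33 = -67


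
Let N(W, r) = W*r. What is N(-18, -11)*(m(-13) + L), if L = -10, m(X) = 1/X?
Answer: -25938/13 ≈ -1995.2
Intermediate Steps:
N(-18, -11)*(m(-13) + L) = (-18*(-11))*(1/(-13) - 10) = 198*(-1/13 - 10) = 198*(-131/13) = -25938/13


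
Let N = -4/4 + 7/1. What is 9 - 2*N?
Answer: -3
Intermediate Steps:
N = 6 (N = -4*¼ + 7*1 = -1 + 7 = 6)
9 - 2*N = 9 - 2*6 = 9 - 12 = -3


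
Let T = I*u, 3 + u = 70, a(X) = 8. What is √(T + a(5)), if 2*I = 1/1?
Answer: √166/2 ≈ 6.4420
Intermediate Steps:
I = ½ (I = (½)/1 = (½)*1 = ½ ≈ 0.50000)
u = 67 (u = -3 + 70 = 67)
T = 67/2 (T = (½)*67 = 67/2 ≈ 33.500)
√(T + a(5)) = √(67/2 + 8) = √(83/2) = √166/2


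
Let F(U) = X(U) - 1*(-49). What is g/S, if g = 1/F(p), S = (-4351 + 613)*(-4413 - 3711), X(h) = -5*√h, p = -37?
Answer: 7/14428906416 + 5*I*√37/101002344912 ≈ 4.8514e-10 + 3.0112e-10*I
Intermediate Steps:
F(U) = 49 - 5*√U (F(U) = -5*√U - 1*(-49) = -5*√U + 49 = 49 - 5*√U)
S = 30367512 (S = -3738*(-8124) = 30367512)
g = 1/(49 - 5*I*√37) ≈ 0.014732 + 0.0091443*I
g/S = (49/3326 + 5*I*√37/3326)/30367512 = (49/3326 + 5*I*√37/3326)*(1/30367512) = 7/14428906416 + 5*I*√37/101002344912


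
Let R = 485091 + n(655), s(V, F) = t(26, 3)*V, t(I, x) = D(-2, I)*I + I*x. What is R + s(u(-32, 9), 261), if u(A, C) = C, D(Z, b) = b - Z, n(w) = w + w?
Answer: 493655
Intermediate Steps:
n(w) = 2*w
t(I, x) = I*x + I*(2 + I) (t(I, x) = (I - 1*(-2))*I + I*x = (I + 2)*I + I*x = (2 + I)*I + I*x = I*(2 + I) + I*x = I*x + I*(2 + I))
s(V, F) = 806*V (s(V, F) = (26*(2 + 26 + 3))*V = (26*31)*V = 806*V)
R = 486401 (R = 485091 + 2*655 = 485091 + 1310 = 486401)
R + s(u(-32, 9), 261) = 486401 + 806*9 = 486401 + 7254 = 493655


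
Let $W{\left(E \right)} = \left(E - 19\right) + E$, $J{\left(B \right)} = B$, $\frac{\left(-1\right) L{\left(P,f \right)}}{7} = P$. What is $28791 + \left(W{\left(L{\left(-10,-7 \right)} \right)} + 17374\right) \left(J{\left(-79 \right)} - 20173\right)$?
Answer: $-354279949$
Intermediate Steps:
$L{\left(P,f \right)} = - 7 P$
$W{\left(E \right)} = -19 + 2 E$ ($W{\left(E \right)} = \left(-19 + E\right) + E = -19 + 2 E$)
$28791 + \left(W{\left(L{\left(-10,-7 \right)} \right)} + 17374\right) \left(J{\left(-79 \right)} - 20173\right) = 28791 + \left(\left(-19 + 2 \left(\left(-7\right) \left(-10\right)\right)\right) + 17374\right) \left(-79 - 20173\right) = 28791 + \left(\left(-19 + 2 \cdot 70\right) + 17374\right) \left(-20252\right) = 28791 + \left(\left(-19 + 140\right) + 17374\right) \left(-20252\right) = 28791 + \left(121 + 17374\right) \left(-20252\right) = 28791 + 17495 \left(-20252\right) = 28791 - 354308740 = -354279949$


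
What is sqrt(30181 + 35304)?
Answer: sqrt(65485) ≈ 255.90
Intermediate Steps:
sqrt(30181 + 35304) = sqrt(65485)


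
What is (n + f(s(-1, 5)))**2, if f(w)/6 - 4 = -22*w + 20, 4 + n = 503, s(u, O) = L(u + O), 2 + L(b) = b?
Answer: 143641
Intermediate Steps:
L(b) = -2 + b
s(u, O) = -2 + O + u (s(u, O) = -2 + (u + O) = -2 + (O + u) = -2 + O + u)
n = 499 (n = -4 + 503 = 499)
f(w) = 144 - 132*w (f(w) = 24 + 6*(-22*w + 20) = 24 + 6*(20 - 22*w) = 24 + (120 - 132*w) = 144 - 132*w)
(n + f(s(-1, 5)))**2 = (499 + (144 - 132*(-2 + 5 - 1)))**2 = (499 + (144 - 132*2))**2 = (499 + (144 - 264))**2 = (499 - 120)**2 = 379**2 = 143641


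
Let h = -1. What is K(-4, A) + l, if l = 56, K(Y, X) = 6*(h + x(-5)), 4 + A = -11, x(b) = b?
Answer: 20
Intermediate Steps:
A = -15 (A = -4 - 11 = -15)
K(Y, X) = -36 (K(Y, X) = 6*(-1 - 5) = 6*(-6) = -36)
K(-4, A) + l = -36 + 56 = 20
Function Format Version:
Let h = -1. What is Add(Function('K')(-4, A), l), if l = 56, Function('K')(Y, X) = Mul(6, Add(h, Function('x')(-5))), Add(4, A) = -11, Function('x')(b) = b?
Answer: 20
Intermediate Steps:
A = -15 (A = Add(-4, -11) = -15)
Function('K')(Y, X) = -36 (Function('K')(Y, X) = Mul(6, Add(-1, -5)) = Mul(6, -6) = -36)
Add(Function('K')(-4, A), l) = Add(-36, 56) = 20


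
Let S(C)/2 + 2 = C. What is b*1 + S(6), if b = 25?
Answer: 33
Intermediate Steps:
S(C) = -4 + 2*C
b*1 + S(6) = 25*1 + (-4 + 2*6) = 25 + (-4 + 12) = 25 + 8 = 33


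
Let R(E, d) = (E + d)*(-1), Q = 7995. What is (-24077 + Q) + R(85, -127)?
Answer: -16040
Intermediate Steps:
R(E, d) = -E - d
(-24077 + Q) + R(85, -127) = (-24077 + 7995) + (-1*85 - 1*(-127)) = -16082 + (-85 + 127) = -16082 + 42 = -16040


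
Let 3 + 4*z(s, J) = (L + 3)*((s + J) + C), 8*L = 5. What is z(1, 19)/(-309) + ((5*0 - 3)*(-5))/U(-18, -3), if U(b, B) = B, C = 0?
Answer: -12499/2472 ≈ -5.0562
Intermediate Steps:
L = 5/8 (L = (1/8)*5 = 5/8 ≈ 0.62500)
z(s, J) = -3/4 + 29*J/32 + 29*s/32 (z(s, J) = -3/4 + ((5/8 + 3)*((s + J) + 0))/4 = -3/4 + (29*((J + s) + 0)/8)/4 = -3/4 + (29*(J + s)/8)/4 = -3/4 + (29*J/8 + 29*s/8)/4 = -3/4 + (29*J/32 + 29*s/32) = -3/4 + 29*J/32 + 29*s/32)
z(1, 19)/(-309) + ((5*0 - 3)*(-5))/U(-18, -3) = (-3/4 + (29/32)*19 + (29/32)*1)/(-309) + ((5*0 - 3)*(-5))/(-3) = (-3/4 + 551/32 + 29/32)*(-1/309) + ((0 - 3)*(-5))*(-1/3) = (139/8)*(-1/309) - 3*(-5)*(-1/3) = -139/2472 + 15*(-1/3) = -139/2472 - 5 = -12499/2472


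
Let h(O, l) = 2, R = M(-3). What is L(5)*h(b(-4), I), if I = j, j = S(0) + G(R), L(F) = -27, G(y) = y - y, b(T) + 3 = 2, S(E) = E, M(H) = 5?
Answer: -54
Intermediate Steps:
R = 5
b(T) = -1 (b(T) = -3 + 2 = -1)
G(y) = 0
j = 0 (j = 0 + 0 = 0)
I = 0
L(5)*h(b(-4), I) = -27*2 = -54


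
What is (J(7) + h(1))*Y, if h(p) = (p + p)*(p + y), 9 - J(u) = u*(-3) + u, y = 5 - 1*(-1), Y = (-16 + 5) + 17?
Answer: 222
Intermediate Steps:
Y = 6 (Y = -11 + 17 = 6)
y = 6 (y = 5 + 1 = 6)
J(u) = 9 + 2*u (J(u) = 9 - (u*(-3) + u) = 9 - (-3*u + u) = 9 - (-2)*u = 9 + 2*u)
h(p) = 2*p*(6 + p) (h(p) = (p + p)*(p + 6) = (2*p)*(6 + p) = 2*p*(6 + p))
(J(7) + h(1))*Y = ((9 + 2*7) + 2*1*(6 + 1))*6 = ((9 + 14) + 2*1*7)*6 = (23 + 14)*6 = 37*6 = 222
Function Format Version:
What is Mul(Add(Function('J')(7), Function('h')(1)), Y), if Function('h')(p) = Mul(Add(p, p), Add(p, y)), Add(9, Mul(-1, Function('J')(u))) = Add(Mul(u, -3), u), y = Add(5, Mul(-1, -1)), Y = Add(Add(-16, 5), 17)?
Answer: 222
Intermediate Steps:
Y = 6 (Y = Add(-11, 17) = 6)
y = 6 (y = Add(5, 1) = 6)
Function('J')(u) = Add(9, Mul(2, u)) (Function('J')(u) = Add(9, Mul(-1, Add(Mul(u, -3), u))) = Add(9, Mul(-1, Add(Mul(-3, u), u))) = Add(9, Mul(-1, Mul(-2, u))) = Add(9, Mul(2, u)))
Function('h')(p) = Mul(2, p, Add(6, p)) (Function('h')(p) = Mul(Add(p, p), Add(p, 6)) = Mul(Mul(2, p), Add(6, p)) = Mul(2, p, Add(6, p)))
Mul(Add(Function('J')(7), Function('h')(1)), Y) = Mul(Add(Add(9, Mul(2, 7)), Mul(2, 1, Add(6, 1))), 6) = Mul(Add(Add(9, 14), Mul(2, 1, 7)), 6) = Mul(Add(23, 14), 6) = Mul(37, 6) = 222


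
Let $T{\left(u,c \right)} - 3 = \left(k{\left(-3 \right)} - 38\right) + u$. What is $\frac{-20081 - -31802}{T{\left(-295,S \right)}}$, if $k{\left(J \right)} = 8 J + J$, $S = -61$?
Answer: $- \frac{3907}{119} \approx -32.832$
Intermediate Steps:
$k{\left(J \right)} = 9 J$
$T{\left(u,c \right)} = -62 + u$ ($T{\left(u,c \right)} = 3 + \left(\left(9 \left(-3\right) - 38\right) + u\right) = 3 + \left(\left(-27 - 38\right) + u\right) = 3 + \left(-65 + u\right) = -62 + u$)
$\frac{-20081 - -31802}{T{\left(-295,S \right)}} = \frac{-20081 - -31802}{-62 - 295} = \frac{-20081 + 31802}{-357} = 11721 \left(- \frac{1}{357}\right) = - \frac{3907}{119}$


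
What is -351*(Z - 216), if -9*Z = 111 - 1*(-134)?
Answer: 85371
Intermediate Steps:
Z = -245/9 (Z = -(111 - 1*(-134))/9 = -(111 + 134)/9 = -1/9*245 = -245/9 ≈ -27.222)
-351*(Z - 216) = -351*(-245/9 - 216) = -351*(-2189/9) = 85371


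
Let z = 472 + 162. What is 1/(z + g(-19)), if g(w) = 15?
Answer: 1/649 ≈ 0.0015408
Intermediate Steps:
z = 634
1/(z + g(-19)) = 1/(634 + 15) = 1/649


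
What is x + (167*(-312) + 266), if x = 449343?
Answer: 397505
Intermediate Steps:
x + (167*(-312) + 266) = 449343 + (167*(-312) + 266) = 449343 + (-52104 + 266) = 449343 - 51838 = 397505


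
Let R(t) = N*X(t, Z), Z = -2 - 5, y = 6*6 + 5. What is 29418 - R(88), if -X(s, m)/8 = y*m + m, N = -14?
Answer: 62346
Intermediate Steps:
y = 41 (y = 36 + 5 = 41)
Z = -7
X(s, m) = -336*m (X(s, m) = -8*(41*m + m) = -336*m)
R(t) = -32928 (R(t) = -(-4704)*(-7) = -14*2352 = -32928)
29418 - R(88) = 29418 - 1*(-32928) = 29418 + 32928 = 62346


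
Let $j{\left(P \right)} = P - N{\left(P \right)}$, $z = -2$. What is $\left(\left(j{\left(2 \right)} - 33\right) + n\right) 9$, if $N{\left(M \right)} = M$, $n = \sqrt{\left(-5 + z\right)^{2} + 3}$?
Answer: $-297 + 18 \sqrt{13} \approx -232.1$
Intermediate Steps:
$n = 2 \sqrt{13}$ ($n = \sqrt{\left(-5 - 2\right)^{2} + 3} = \sqrt{\left(-7\right)^{2} + 3} = \sqrt{49 + 3} = \sqrt{52} = 2 \sqrt{13} \approx 7.2111$)
$j{\left(P \right)} = 0$ ($j{\left(P \right)} = P - P = 0$)
$\left(\left(j{\left(2 \right)} - 33\right) + n\right) 9 = \left(\left(0 - 33\right) + 2 \sqrt{13}\right) 9 = \left(-33 + 2 \sqrt{13}\right) 9 = -297 + 18 \sqrt{13}$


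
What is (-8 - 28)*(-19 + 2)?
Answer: 612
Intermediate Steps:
(-8 - 28)*(-19 + 2) = -36*(-17) = 612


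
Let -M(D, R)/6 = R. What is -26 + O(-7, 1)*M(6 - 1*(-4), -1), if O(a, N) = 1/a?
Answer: -188/7 ≈ -26.857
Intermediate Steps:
M(D, R) = -6*R
-26 + O(-7, 1)*M(6 - 1*(-4), -1) = -26 + (-6*(-1))/(-7) = -26 - ⅐*6 = -26 - 6/7 = -188/7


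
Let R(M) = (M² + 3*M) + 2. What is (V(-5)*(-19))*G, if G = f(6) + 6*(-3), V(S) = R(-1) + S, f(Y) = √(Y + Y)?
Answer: -1710 + 190*√3 ≈ -1380.9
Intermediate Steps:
f(Y) = √2*√Y (f(Y) = √(2*Y) = √2*√Y)
R(M) = 2 + M² + 3*M
V(S) = S (V(S) = (2 + (-1)² + 3*(-1)) + S = (2 + 1 - 3) + S = 0 + S = S)
G = -18 + 2*√3 (G = √2*√6 + 6*(-3) = 2*√3 - 18 = -18 + 2*√3 ≈ -14.536)
(V(-5)*(-19))*G = (-5*(-19))*(-18 + 2*√3) = 95*(-18 + 2*√3) = -1710 + 190*√3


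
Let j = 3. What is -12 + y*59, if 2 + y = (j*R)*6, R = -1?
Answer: -1192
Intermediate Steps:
y = -20 (y = -2 + (3*(-1))*6 = -2 - 3*6 = -2 - 18 = -20)
-12 + y*59 = -12 - 20*59 = -12 - 1180 = -1192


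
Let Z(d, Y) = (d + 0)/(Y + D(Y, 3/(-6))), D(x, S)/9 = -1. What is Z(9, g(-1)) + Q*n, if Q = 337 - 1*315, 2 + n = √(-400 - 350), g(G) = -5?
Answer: -625/14 + 110*I*√30 ≈ -44.643 + 602.5*I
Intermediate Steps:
D(x, S) = -9 (D(x, S) = 9*(-1) = -9)
Z(d, Y) = d/(-9 + Y) (Z(d, Y) = (d + 0)/(Y - 9) = d/(-9 + Y))
n = -2 + 5*I*√30 (n = -2 + √(-400 - 350) = -2 + √(-750) = -2 + 5*I*√30 ≈ -2.0 + 27.386*I)
Q = 22 (Q = 337 - 315 = 22)
Z(9, g(-1)) + Q*n = 9/(-9 - 5) + 22*(-2 + 5*I*√30) = 9/(-14) + (-44 + 110*I*√30) = 9*(-1/14) + (-44 + 110*I*√30) = -9/14 + (-44 + 110*I*√30) = -625/14 + 110*I*√30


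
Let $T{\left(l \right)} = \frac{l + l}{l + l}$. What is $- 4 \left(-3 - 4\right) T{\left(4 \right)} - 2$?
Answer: $26$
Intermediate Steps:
$T{\left(l \right)} = 1$ ($T{\left(l \right)} = \frac{2 l}{2 l} = 2 l \frac{1}{2 l} = 1$)
$- 4 \left(-3 - 4\right) T{\left(4 \right)} - 2 = - 4 \left(-3 - 4\right) 1 - 2 = \left(-4\right) \left(-7\right) 1 - 2 = 28 \cdot 1 - 2 = 28 - 2 = 26$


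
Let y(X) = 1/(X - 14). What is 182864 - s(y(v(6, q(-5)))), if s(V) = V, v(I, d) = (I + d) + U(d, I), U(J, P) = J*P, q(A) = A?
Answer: 7863153/43 ≈ 1.8286e+5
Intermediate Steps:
v(I, d) = I + d + I*d (v(I, d) = (I + d) + d*I = (I + d) + I*d = I + d + I*d)
y(X) = 1/(-14 + X)
182864 - s(y(v(6, q(-5)))) = 182864 - 1/(-14 + (6 - 5 + 6*(-5))) = 182864 - 1/(-14 + (6 - 5 - 30)) = 182864 - 1/(-14 - 29) = 182864 - 1/(-43) = 182864 - 1*(-1/43) = 182864 + 1/43 = 7863153/43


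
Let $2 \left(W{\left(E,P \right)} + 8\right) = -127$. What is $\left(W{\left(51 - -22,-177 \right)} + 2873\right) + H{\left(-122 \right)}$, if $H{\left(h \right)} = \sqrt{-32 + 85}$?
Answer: $\frac{5603}{2} + \sqrt{53} \approx 2808.8$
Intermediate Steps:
$H{\left(h \right)} = \sqrt{53}$
$W{\left(E,P \right)} = - \frac{143}{2}$ ($W{\left(E,P \right)} = -8 + \frac{1}{2} \left(-127\right) = -8 - \frac{127}{2} = - \frac{143}{2}$)
$\left(W{\left(51 - -22,-177 \right)} + 2873\right) + H{\left(-122 \right)} = \left(- \frac{143}{2} + 2873\right) + \sqrt{53} = \frac{5603}{2} + \sqrt{53}$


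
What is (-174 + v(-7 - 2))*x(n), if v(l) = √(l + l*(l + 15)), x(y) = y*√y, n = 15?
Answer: 45*√15*(-58 + I*√7) ≈ -10108.0 + 461.11*I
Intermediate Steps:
x(y) = y^(3/2)
v(l) = √(l + l*(15 + l))
(-174 + v(-7 - 2))*x(n) = (-174 + √((-7 - 2)*(16 + (-7 - 2))))*15^(3/2) = (-174 + √(-9*(16 - 9)))*(15*√15) = (-174 + √(-9*7))*(15*√15) = (-174 + √(-63))*(15*√15) = (-174 + 3*I*√7)*(15*√15) = 15*√15*(-174 + 3*I*√7)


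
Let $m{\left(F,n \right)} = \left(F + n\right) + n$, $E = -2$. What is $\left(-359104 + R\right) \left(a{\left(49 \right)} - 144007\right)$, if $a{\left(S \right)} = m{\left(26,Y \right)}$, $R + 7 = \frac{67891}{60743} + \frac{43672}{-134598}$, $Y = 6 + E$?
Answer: $\frac{70451849198163997506}{1362647719} \approx 5.1702 \cdot 10^{10}$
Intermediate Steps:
$Y = 4$ ($Y = 6 - 2 = 4$)
$m{\left(F,n \right)} = F + 2 n$
$R = - \frac{25372989838}{4087943157}$ ($R = -7 + \left(\frac{67891}{60743} + \frac{43672}{-134598}\right) = -7 + \left(67891 \cdot \frac{1}{60743} + 43672 \left(- \frac{1}{134598}\right)\right) = -7 + \left(\frac{67891}{60743} - \frac{21836}{67299}\right) = -7 + \frac{3242612261}{4087943157} = - \frac{25372989838}{4087943157} \approx -6.2068$)
$a{\left(S \right)} = 34$ ($a{\left(S \right)} = 26 + 2 \cdot 4 = 26 + 8 = 34$)
$\left(-359104 + R\right) \left(a{\left(49 \right)} - 144007\right) = \left(-359104 - \frac{25372989838}{4087943157}\right) \left(34 - 144007\right) = \left(- \frac{1468022112441166}{4087943157}\right) \left(-143973\right) = \frac{70451849198163997506}{1362647719}$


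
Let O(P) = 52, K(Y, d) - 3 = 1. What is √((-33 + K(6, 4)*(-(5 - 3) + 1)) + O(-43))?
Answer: √15 ≈ 3.8730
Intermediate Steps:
K(Y, d) = 4 (K(Y, d) = 3 + 1 = 4)
√((-33 + K(6, 4)*(-(5 - 3) + 1)) + O(-43)) = √((-33 + 4*(-(5 - 3) + 1)) + 52) = √((-33 + 4*(-1*2 + 1)) + 52) = √((-33 + 4*(-2 + 1)) + 52) = √((-33 + 4*(-1)) + 52) = √((-33 - 4) + 52) = √(-37 + 52) = √15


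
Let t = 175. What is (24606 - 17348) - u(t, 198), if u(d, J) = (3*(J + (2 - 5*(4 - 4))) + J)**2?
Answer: -629546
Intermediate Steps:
u(d, J) = (6 + 4*J)**2 (u(d, J) = (3*(J + (2 - 5*0)) + J)**2 = (3*(J + (2 - 1*0)) + J)**2 = (3*(J + (2 + 0)) + J)**2 = (3*(J + 2) + J)**2 = (3*(2 + J) + J)**2 = ((6 + 3*J) + J)**2 = (6 + 4*J)**2)
(24606 - 17348) - u(t, 198) = (24606 - 17348) - 4*(3 + 2*198)**2 = 7258 - 4*(3 + 396)**2 = 7258 - 4*399**2 = 7258 - 4*159201 = 7258 - 1*636804 = 7258 - 636804 = -629546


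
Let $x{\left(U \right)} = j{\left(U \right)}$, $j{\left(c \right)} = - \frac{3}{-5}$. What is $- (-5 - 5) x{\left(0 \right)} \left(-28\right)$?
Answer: $-168$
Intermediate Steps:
$j{\left(c \right)} = \frac{3}{5}$ ($j{\left(c \right)} = \left(-3\right) \left(- \frac{1}{5}\right) = \frac{3}{5}$)
$x{\left(U \right)} = \frac{3}{5}$
$- (-5 - 5) x{\left(0 \right)} \left(-28\right) = - (-5 - 5) \frac{3}{5} \left(-28\right) = \left(-1\right) \left(-10\right) \frac{3}{5} \left(-28\right) = 10 \cdot \frac{3}{5} \left(-28\right) = 6 \left(-28\right) = -168$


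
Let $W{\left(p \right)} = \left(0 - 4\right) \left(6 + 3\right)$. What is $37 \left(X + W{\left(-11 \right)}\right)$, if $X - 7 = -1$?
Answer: $-1110$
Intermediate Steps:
$X = 6$ ($X = 7 - 1 = 6$)
$W{\left(p \right)} = -36$ ($W{\left(p \right)} = \left(-4\right) 9 = -36$)
$37 \left(X + W{\left(-11 \right)}\right) = 37 \left(6 - 36\right) = 37 \left(-30\right) = -1110$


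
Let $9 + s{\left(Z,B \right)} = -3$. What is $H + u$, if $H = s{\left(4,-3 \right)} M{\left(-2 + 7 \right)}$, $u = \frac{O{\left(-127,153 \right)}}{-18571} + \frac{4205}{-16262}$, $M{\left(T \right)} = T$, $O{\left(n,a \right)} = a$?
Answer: $- \frac{18200675261}{302001602} \approx -60.267$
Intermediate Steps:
$s{\left(Z,B \right)} = -12$ ($s{\left(Z,B \right)} = -9 - 3 = -12$)
$u = - \frac{80579141}{302001602}$ ($u = \frac{153}{-18571} + \frac{4205}{-16262} = 153 \left(- \frac{1}{18571}\right) + 4205 \left(- \frac{1}{16262}\right) = - \frac{153}{18571} - \frac{4205}{16262} = - \frac{80579141}{302001602} \approx -0.26682$)
$H = -60$ ($H = - 12 \left(-2 + 7\right) = \left(-12\right) 5 = -60$)
$H + u = -60 - \frac{80579141}{302001602} = - \frac{18200675261}{302001602}$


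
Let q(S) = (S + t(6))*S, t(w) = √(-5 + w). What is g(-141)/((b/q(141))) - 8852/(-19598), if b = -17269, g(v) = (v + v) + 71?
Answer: 41473699552/169218931 ≈ 245.09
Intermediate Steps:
g(v) = 71 + 2*v (g(v) = 2*v + 71 = 71 + 2*v)
q(S) = S*(1 + S) (q(S) = (S + √(-5 + 6))*S = (S + √1)*S = (S + 1)*S = (1 + S)*S = S*(1 + S))
g(-141)/((b/q(141))) - 8852/(-19598) = (71 + 2*(-141))/((-17269*1/(141*(1 + 141)))) - 8852/(-19598) = (71 - 282)/((-17269/(141*142))) - 8852*(-1/19598) = -211/((-17269/20022)) + 4426/9799 = -211/((-17269*1/20022)) + 4426/9799 = -211/(-17269/20022) + 4426/9799 = -211*(-20022/17269) + 4426/9799 = 4224642/17269 + 4426/9799 = 41473699552/169218931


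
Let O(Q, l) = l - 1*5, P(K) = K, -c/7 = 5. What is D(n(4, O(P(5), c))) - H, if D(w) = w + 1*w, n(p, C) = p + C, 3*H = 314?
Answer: -530/3 ≈ -176.67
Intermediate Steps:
H = 314/3 (H = (⅓)*314 = 314/3 ≈ 104.67)
c = -35 (c = -7*5 = -35)
O(Q, l) = -5 + l (O(Q, l) = l - 5 = -5 + l)
n(p, C) = C + p
D(w) = 2*w (D(w) = w + w = 2*w)
D(n(4, O(P(5), c))) - H = 2*((-5 - 35) + 4) - 1*314/3 = 2*(-40 + 4) - 314/3 = 2*(-36) - 314/3 = -72 - 314/3 = -530/3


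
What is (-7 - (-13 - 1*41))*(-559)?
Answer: -26273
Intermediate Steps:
(-7 - (-13 - 1*41))*(-559) = (-7 - (-13 - 41))*(-559) = (-7 - 1*(-54))*(-559) = (-7 + 54)*(-559) = 47*(-559) = -26273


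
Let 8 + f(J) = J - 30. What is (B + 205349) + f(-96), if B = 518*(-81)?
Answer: 163257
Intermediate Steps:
f(J) = -38 + J (f(J) = -8 + (J - 30) = -8 + (-30 + J) = -38 + J)
B = -41958
(B + 205349) + f(-96) = (-41958 + 205349) + (-38 - 96) = 163391 - 134 = 163257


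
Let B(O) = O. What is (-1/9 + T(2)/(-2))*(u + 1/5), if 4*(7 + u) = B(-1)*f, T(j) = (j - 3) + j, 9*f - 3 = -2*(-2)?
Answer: 13849/3240 ≈ 4.2744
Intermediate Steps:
f = 7/9 (f = ⅓ + (-2*(-2))/9 = ⅓ + (⅑)*4 = ⅓ + 4/9 = 7/9 ≈ 0.77778)
T(j) = -3 + 2*j (T(j) = (-3 + j) + j = -3 + 2*j)
u = -259/36 (u = -7 + (-1*7/9)/4 = -7 + (¼)*(-7/9) = -7 - 7/36 = -259/36 ≈ -7.1944)
(-1/9 + T(2)/(-2))*(u + 1/5) = (-1/9 + (-3 + 2*2)/(-2))*(-259/36 + 1/5) = (-1*⅑ + (-3 + 4)*(-½))*(-259/36 + ⅕) = (-⅑ + 1*(-½))*(-1259/180) = (-⅑ - ½)*(-1259/180) = -11/18*(-1259/180) = 13849/3240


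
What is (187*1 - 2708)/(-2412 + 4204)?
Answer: -2521/1792 ≈ -1.4068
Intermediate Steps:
(187*1 - 2708)/(-2412 + 4204) = (187 - 2708)/1792 = -2521*1/1792 = -2521/1792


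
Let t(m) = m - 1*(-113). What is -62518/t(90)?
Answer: -62518/203 ≈ -307.97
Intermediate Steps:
t(m) = 113 + m (t(m) = m + 113 = 113 + m)
-62518/t(90) = -62518/(113 + 90) = -62518/203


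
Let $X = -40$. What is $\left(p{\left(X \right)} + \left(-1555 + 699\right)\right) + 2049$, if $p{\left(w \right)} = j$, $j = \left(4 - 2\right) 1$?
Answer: $1195$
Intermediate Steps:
$j = 2$ ($j = 2 \cdot 1 = 2$)
$p{\left(w \right)} = 2$
$\left(p{\left(X \right)} + \left(-1555 + 699\right)\right) + 2049 = \left(2 + \left(-1555 + 699\right)\right) + 2049 = \left(2 - 856\right) + 2049 = -854 + 2049 = 1195$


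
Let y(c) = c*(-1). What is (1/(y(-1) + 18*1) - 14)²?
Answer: 70225/361 ≈ 194.53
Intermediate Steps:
y(c) = -c
(1/(y(-1) + 18*1) - 14)² = (1/(-1*(-1) + 18*1) - 14)² = (1/(1 + 18) - 14)² = (1/19 - 14)² = (-265/19)² = 70225/361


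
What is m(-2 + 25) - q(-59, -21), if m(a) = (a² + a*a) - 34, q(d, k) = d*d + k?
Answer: -2436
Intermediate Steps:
q(d, k) = k + d² (q(d, k) = d² + k = k + d²)
m(a) = -34 + 2*a² (m(a) = (a² + a²) - 34 = 2*a² - 34 = -34 + 2*a²)
m(-2 + 25) - q(-59, -21) = (-34 + 2*(-2 + 25)²) - (-21 + (-59)²) = (-34 + 2*23²) - (-21 + 3481) = (-34 + 2*529) - 1*3460 = (-34 + 1058) - 3460 = 1024 - 3460 = -2436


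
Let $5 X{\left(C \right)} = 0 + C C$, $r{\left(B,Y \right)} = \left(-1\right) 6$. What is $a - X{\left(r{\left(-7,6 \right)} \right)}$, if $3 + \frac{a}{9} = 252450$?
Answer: $\frac{11360079}{5} \approx 2.272 \cdot 10^{6}$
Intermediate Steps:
$r{\left(B,Y \right)} = -6$
$X{\left(C \right)} = \frac{C^{2}}{5}$ ($X{\left(C \right)} = \frac{0 + C C}{5} = \frac{0 + C^{2}}{5} = \frac{C^{2}}{5}$)
$a = 2272023$ ($a = -27 + 9 \cdot 252450 = -27 + 2272050 = 2272023$)
$a - X{\left(r{\left(-7,6 \right)} \right)} = 2272023 - \frac{\left(-6\right)^{2}}{5} = 2272023 - \frac{1}{5} \cdot 36 = 2272023 - \frac{36}{5} = \frac{11360079}{5}$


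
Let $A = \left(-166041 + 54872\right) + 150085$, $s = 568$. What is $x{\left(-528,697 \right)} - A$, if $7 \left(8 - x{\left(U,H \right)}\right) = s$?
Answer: $- \frac{272924}{7} \approx -38989.0$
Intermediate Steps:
$x{\left(U,H \right)} = - \frac{512}{7}$ ($x{\left(U,H \right)} = 8 - \frac{568}{7} = - \frac{512}{7}$)
$A = 38916$ ($A = -111169 + 150085 = 38916$)
$x{\left(-528,697 \right)} - A = - \frac{512}{7} - 38916 = - \frac{272924}{7}$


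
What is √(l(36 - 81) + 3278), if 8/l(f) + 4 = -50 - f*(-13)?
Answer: √148719014/213 ≈ 57.254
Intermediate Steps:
l(f) = 8/(-54 + 13*f) (l(f) = 8/(-4 + (-50 - f*(-13))) = 8/(-4 + (-50 - (-13)*f)) = 8/(-4 + (-50 + 13*f)) = 8/(-54 + 13*f))
√(l(36 - 81) + 3278) = √(8/(-54 + 13*(36 - 81)) + 3278) = √(8/(-54 + 13*(-45)) + 3278) = √(8/(-54 - 585) + 3278) = √(8/(-639) + 3278) = √(8*(-1/639) + 3278) = √(-8/639 + 3278) = √(2094634/639) = √148719014/213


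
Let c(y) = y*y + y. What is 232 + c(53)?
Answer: 3094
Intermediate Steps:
c(y) = y + y² (c(y) = y² + y = y + y²)
232 + c(53) = 232 + 53*(1 + 53) = 232 + 53*54 = 232 + 2862 = 3094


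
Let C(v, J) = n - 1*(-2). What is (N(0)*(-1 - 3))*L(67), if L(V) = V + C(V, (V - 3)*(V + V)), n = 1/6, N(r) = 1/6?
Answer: -415/9 ≈ -46.111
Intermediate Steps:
N(r) = ⅙
n = ⅙ ≈ 0.16667
C(v, J) = 13/6 (C(v, J) = ⅙ - 1*(-2) = ⅙ + 2 = 13/6)
L(V) = 13/6 + V (L(V) = V + 13/6 = 13/6 + V)
(N(0)*(-1 - 3))*L(67) = ((-1 - 3)/6)*(13/6 + 67) = ((⅙)*(-4))*(415/6) = -⅔*415/6 = -415/9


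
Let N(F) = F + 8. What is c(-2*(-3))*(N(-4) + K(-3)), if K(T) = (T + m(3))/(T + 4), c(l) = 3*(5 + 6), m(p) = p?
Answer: 132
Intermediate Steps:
N(F) = 8 + F
c(l) = 33 (c(l) = 3*11 = 33)
K(T) = (3 + T)/(4 + T) (K(T) = (T + 3)/(T + 4) = (3 + T)/(4 + T))
c(-2*(-3))*(N(-4) + K(-3)) = 33*((8 - 4) + (3 - 3)/(4 - 3)) = 33*(4 + 0/1) = 33*(4 + 1*0) = 33*(4 + 0) = 33*4 = 132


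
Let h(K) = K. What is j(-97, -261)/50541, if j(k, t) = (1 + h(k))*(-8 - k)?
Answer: -2848/16847 ≈ -0.16905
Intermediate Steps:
j(k, t) = (1 + k)*(-8 - k)
j(-97, -261)/50541 = (-8 - 1*(-97)² - 9*(-97))/50541 = (-8 - 1*9409 + 873)*(1/50541) = (-8 - 9409 + 873)*(1/50541) = -8544*1/50541 = -2848/16847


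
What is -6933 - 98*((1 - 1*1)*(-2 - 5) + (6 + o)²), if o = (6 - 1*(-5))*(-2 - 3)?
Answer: -242231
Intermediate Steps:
o = -55 (o = (6 + 5)*(-5) = 11*(-5) = -55)
-6933 - 98*((1 - 1*1)*(-2 - 5) + (6 + o)²) = -6933 - 98*((1 - 1*1)*(-2 - 5) + (6 - 55)²) = -6933 - 98*((1 - 1)*(-7) + (-49)²) = -6933 - 98*(0*(-7) + 2401) = -6933 - 98*(0 + 2401) = -6933 - 98*2401 = -6933 - 1*235298 = -6933 - 235298 = -242231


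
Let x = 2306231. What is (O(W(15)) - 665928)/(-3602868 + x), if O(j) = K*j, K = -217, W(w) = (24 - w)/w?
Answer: 3330291/6483185 ≈ 0.51368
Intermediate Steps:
W(w) = (24 - w)/w
O(j) = -217*j
(O(W(15)) - 665928)/(-3602868 + x) = (-217*(24 - 1*15)/15 - 665928)/(-3602868 + 2306231) = (-217*(24 - 15)/15 - 665928)/(-1296637) = (-217*9/15 - 665928)*(-1/1296637) = (-217*⅗ - 665928)*(-1/1296637) = (-651/5 - 665928)*(-1/1296637) = -3330291/5*(-1/1296637) = 3330291/6483185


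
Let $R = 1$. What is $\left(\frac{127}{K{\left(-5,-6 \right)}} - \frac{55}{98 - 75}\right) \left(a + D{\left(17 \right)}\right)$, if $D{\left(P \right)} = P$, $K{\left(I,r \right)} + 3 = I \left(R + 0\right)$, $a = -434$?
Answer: $\frac{1401537}{184} \approx 7617.0$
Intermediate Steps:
$K{\left(I,r \right)} = -3 + I$ ($K{\left(I,r \right)} = -3 + I \left(1 + 0\right) = -3 + I 1 = -3 + I$)
$\left(\frac{127}{K{\left(-5,-6 \right)}} - \frac{55}{98 - 75}\right) \left(a + D{\left(17 \right)}\right) = \left(\frac{127}{-3 - 5} - \frac{55}{98 - 75}\right) \left(-434 + 17\right) = \left(\frac{127}{-8} - \frac{55}{98 - 75}\right) \left(-417\right) = \left(127 \left(- \frac{1}{8}\right) - \frac{55}{23}\right) \left(-417\right) = \left(- \frac{127}{8} - \frac{55}{23}\right) \left(-417\right) = \left(- \frac{3361}{184}\right) \left(-417\right) = \frac{1401537}{184}$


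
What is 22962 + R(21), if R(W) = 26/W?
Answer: 482228/21 ≈ 22963.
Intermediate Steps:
22962 + R(21) = 22962 + 26/21 = 482228/21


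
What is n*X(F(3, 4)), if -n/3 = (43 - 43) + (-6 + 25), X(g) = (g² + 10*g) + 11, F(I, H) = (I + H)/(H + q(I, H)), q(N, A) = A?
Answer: -74841/64 ≈ -1169.4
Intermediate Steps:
F(I, H) = (H + I)/(2*H) (F(I, H) = (I + H)/(H + H) = (H + I)/((2*H)) = (H + I)*(1/(2*H)) = (H + I)/(2*H))
X(g) = 11 + g² + 10*g
n = -57 (n = -3*((43 - 43) + (-6 + 25)) = -3*(0 + 19) = -3*19 = -57)
n*X(F(3, 4)) = -57*(11 + ((½)*(4 + 3)/4)² + 10*((½)*(4 + 3)/4)) = -57*(11 + ((½)*(¼)*7)² + 10*((½)*(¼)*7)) = -57*(11 + (7/8)² + 10*(7/8)) = -57*(11 + 49/64 + 35/4) = -57*1313/64 = -74841/64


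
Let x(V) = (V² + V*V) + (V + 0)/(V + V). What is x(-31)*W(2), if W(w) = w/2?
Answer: 3845/2 ≈ 1922.5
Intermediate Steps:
x(V) = ½ + 2*V² (x(V) = (V² + V²) + V/((2*V)) = 2*V² + V*(1/(2*V)) = 2*V² + ½ = ½ + 2*V²)
W(w) = w/2
x(-31)*W(2) = (½ + 2*(-31)²)*((½)*2) = (½ + 2*961)*1 = (½ + 1922)*1 = (3845/2)*1 = 3845/2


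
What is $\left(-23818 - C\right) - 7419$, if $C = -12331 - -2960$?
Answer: $-21866$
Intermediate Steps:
$C = -9371$ ($C = -12331 + 2960 = -9371$)
$\left(-23818 - C\right) - 7419 = \left(-23818 - -9371\right) - 7419 = \left(-23818 + 9371\right) - 7419 = -14447 - 7419 = -21866$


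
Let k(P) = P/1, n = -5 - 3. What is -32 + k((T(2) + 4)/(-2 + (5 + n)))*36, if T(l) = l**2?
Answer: -448/5 ≈ -89.600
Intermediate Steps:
n = -8
k(P) = P (k(P) = P*1 = P)
-32 + k((T(2) + 4)/(-2 + (5 + n)))*36 = -32 + ((2**2 + 4)/(-2 + (5 - 8)))*36 = -32 + ((4 + 4)/(-2 - 3))*36 = -32 + (8/(-5))*36 = -32 + (8*(-1/5))*36 = -32 - 8/5*36 = -32 - 288/5 = -448/5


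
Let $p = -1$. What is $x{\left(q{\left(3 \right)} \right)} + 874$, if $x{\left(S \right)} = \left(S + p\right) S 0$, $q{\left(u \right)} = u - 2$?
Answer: $874$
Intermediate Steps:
$q{\left(u \right)} = -2 + u$ ($q{\left(u \right)} = u - 2 = -2 + u$)
$x{\left(S \right)} = 0$ ($x{\left(S \right)} = \left(S - 1\right) S 0 = \left(-1 + S\right) 0 = 0$)
$x{\left(q{\left(3 \right)} \right)} + 874 = 0 + 874 = 874$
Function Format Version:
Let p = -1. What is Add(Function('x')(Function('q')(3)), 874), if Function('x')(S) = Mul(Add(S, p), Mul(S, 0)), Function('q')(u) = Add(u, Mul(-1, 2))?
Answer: 874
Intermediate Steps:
Function('q')(u) = Add(-2, u) (Function('q')(u) = Add(u, -2) = Add(-2, u))
Function('x')(S) = 0 (Function('x')(S) = Mul(Add(S, -1), Mul(S, 0)) = Mul(Add(-1, S), 0) = 0)
Add(Function('x')(Function('q')(3)), 874) = Add(0, 874) = 874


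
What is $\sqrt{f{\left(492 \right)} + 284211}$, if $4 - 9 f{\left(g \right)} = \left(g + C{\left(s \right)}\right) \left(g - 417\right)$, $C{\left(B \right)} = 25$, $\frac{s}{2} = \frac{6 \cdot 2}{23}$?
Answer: $\frac{2 \sqrt{629782}}{3} \approx 529.06$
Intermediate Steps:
$s = \frac{24}{23}$ ($s = 2 \frac{6 \cdot 2}{23} = 2 \cdot 12 \cdot \frac{1}{23} = 2 \cdot \frac{12}{23} = \frac{24}{23} \approx 1.0435$)
$f{\left(g \right)} = \frac{4}{9} - \frac{\left(-417 + g\right) \left(25 + g\right)}{9}$ ($f{\left(g \right)} = \frac{4}{9} - \frac{\left(g + 25\right) \left(g - 417\right)}{9} = \frac{4}{9} - \frac{\left(25 + g\right) \left(-417 + g\right)}{9} = \frac{4}{9} - \frac{\left(-417 + g\right) \left(25 + g\right)}{9}$)
$\sqrt{f{\left(492 \right)} + 284211} = \sqrt{\left(\frac{10429}{9} - \frac{492^{2}}{9} + \frac{392}{9} \cdot 492\right) + 284211} = \sqrt{\left(\frac{10429}{9} - 26896 + \frac{64288}{3}\right) + 284211} = \sqrt{- \frac{38771}{9} + 284211} = \sqrt{\frac{2519128}{9}} = \frac{2 \sqrt{629782}}{3}$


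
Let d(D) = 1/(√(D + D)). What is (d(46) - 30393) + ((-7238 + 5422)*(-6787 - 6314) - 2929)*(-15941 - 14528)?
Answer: -724811440796 + √23/46 ≈ -7.2481e+11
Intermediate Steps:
d(D) = √2/(2*√D) (d(D) = 1/(√(2*D)) = 1/(√2*√D) = √2/(2*√D))
(d(46) - 30393) + ((-7238 + 5422)*(-6787 - 6314) - 2929)*(-15941 - 14528) = (√2/(2*√46) - 30393) + ((-7238 + 5422)*(-6787 - 6314) - 2929)*(-15941 - 14528) = (√2*(√46/46)/2 - 30393) + (-1816*(-13101) - 2929)*(-30469) = (√23/46 - 30393) + (23791416 - 2929)*(-30469) = (-30393 + √23/46) + 23788487*(-30469) = (-30393 + √23/46) - 724811410403 = -724811440796 + √23/46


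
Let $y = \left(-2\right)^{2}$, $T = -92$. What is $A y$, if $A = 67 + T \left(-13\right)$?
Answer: $5052$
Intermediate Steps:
$A = 1263$ ($A = 67 - -1196 = 67 + 1196 = 1263$)
$y = 4$
$A y = 1263 \cdot 4 = 5052$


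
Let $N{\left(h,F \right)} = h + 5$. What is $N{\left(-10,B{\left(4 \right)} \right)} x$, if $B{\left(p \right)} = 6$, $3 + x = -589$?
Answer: $2960$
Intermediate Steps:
$x = -592$ ($x = -3 - 589 = -592$)
$N{\left(h,F \right)} = 5 + h$
$N{\left(-10,B{\left(4 \right)} \right)} x = \left(5 - 10\right) \left(-592\right) = \left(-5\right) \left(-592\right) = 2960$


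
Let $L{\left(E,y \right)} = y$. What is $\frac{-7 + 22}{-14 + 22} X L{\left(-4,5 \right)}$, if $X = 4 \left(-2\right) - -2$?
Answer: $- \frac{225}{4} \approx -56.25$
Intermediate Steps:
$X = -6$ ($X = -8 + \left(-2 + 4\right) = -8 + 2 = -6$)
$\frac{-7 + 22}{-14 + 22} X L{\left(-4,5 \right)} = \frac{-7 + 22}{-14 + 22} \left(-6\right) 5 = \frac{15}{8} \left(-6\right) 5 = \left(- \frac{45}{4}\right) 5 = - \frac{225}{4}$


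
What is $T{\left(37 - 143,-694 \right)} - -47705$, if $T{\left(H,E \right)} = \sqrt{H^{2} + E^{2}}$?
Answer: $47705 + 2 \sqrt{123218} \approx 48407.0$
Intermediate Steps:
$T{\left(H,E \right)} = \sqrt{E^{2} + H^{2}}$
$T{\left(37 - 143,-694 \right)} - -47705 = \sqrt{\left(-694\right)^{2} + \left(37 - 143\right)^{2}} - -47705 = \sqrt{481636 + \left(37 - 143\right)^{2}} + 47705 = \sqrt{481636 + \left(-106\right)^{2}} + 47705 = \sqrt{481636 + 11236} + 47705 = \sqrt{492872} + 47705 = 2 \sqrt{123218} + 47705 = 47705 + 2 \sqrt{123218}$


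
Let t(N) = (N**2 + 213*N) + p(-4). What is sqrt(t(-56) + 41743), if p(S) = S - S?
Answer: sqrt(32951) ≈ 181.52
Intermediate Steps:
p(S) = 0
t(N) = N**2 + 213*N (t(N) = (N**2 + 213*N) + 0 = N**2 + 213*N)
sqrt(t(-56) + 41743) = sqrt(-56*(213 - 56) + 41743) = sqrt(-56*157 + 41743) = sqrt(-8792 + 41743) = sqrt(32951)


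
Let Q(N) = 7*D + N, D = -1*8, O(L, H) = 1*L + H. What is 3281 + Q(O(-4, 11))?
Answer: 3232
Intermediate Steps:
O(L, H) = H + L (O(L, H) = L + H = H + L)
D = -8
Q(N) = -56 + N (Q(N) = 7*(-8) + N = -56 + N)
3281 + Q(O(-4, 11)) = 3281 + (-56 + (11 - 4)) = 3281 + (-56 + 7) = 3281 - 49 = 3232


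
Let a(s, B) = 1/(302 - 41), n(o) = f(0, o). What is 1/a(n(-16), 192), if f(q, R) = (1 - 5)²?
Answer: 261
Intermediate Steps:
f(q, R) = 16 (f(q, R) = (-4)² = 16)
n(o) = 16
a(s, B) = 1/261
1/a(n(-16), 192) = 1/(1/261) = 261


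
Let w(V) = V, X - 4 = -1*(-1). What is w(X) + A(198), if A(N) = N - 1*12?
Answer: 191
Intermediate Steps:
A(N) = -12 + N (A(N) = N - 12 = -12 + N)
X = 5 (X = 4 - 1*(-1) = 4 + 1 = 5)
w(X) + A(198) = 5 + (-12 + 198) = 5 + 186 = 191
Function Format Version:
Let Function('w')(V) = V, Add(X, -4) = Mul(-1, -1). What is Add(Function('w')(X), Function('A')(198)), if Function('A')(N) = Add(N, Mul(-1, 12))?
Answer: 191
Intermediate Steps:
Function('A')(N) = Add(-12, N) (Function('A')(N) = Add(N, -12) = Add(-12, N))
X = 5 (X = Add(4, Mul(-1, -1)) = Add(4, 1) = 5)
Add(Function('w')(X), Function('A')(198)) = Add(5, Add(-12, 198)) = Add(5, 186) = 191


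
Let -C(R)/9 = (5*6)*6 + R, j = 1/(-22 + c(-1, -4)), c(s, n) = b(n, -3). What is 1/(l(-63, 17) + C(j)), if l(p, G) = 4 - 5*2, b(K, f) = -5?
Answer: -3/4877 ≈ -0.00061513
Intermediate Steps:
c(s, n) = -5
l(p, G) = -6 (l(p, G) = 4 - 10 = -6)
j = -1/27 (j = 1/(-22 - 5) = 1/(-27) = -1/27 ≈ -0.037037)
C(R) = -1620 - 9*R (C(R) = -9*((5*6)*6 + R) = -9*(30*6 + R) = -9*(180 + R) = -1620 - 9*R)
1/(l(-63, 17) + C(j)) = 1/(-6 + (-1620 - 9*(-1/27))) = 1/(-6 + (-1620 + ⅓)) = 1/(-6 - 4859/3) = 1/(-4877/3) = -3/4877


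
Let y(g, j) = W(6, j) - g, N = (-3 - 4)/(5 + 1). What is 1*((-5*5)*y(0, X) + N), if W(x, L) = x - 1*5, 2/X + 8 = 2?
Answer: -157/6 ≈ -26.167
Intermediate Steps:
X = -⅓ (X = 2/(-8 + 2) = 2/(-6) = 2*(-⅙) = -⅓ ≈ -0.33333)
W(x, L) = -5 + x (W(x, L) = x - 5 = -5 + x)
N = -7/6 ≈ -1.1667
y(g, j) = 1 - g (y(g, j) = (-5 + 6) - g = 1 - g)
1*((-5*5)*y(0, X) + N) = 1*((-5*5)*(1 - 1*0) - 7/6) = 1*(-25*(1 + 0) - 7/6) = 1*(-25*1 - 7/6) = 1*(-25 - 7/6) = 1*(-157/6) = -157/6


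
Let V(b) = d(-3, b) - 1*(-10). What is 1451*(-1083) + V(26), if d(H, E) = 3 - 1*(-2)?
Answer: -1571418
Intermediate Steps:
d(H, E) = 5 (d(H, E) = 3 + 2 = 5)
V(b) = 15 (V(b) = 5 - 1*(-10) = 5 + 10 = 15)
1451*(-1083) + V(26) = 1451*(-1083) + 15 = -1571433 + 15 = -1571418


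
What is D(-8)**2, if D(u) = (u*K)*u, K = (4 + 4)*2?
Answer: 1048576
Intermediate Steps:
K = 16 (K = 8*2 = 16)
D(u) = 16*u**2 (D(u) = (u*16)*u = (16*u)*u = 16*u**2)
D(-8)**2 = (16*(-8)**2)**2 = (16*64)**2 = 1024**2 = 1048576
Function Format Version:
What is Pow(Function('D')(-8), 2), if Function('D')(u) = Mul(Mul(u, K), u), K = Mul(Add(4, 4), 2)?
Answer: 1048576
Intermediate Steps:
K = 16 (K = Mul(8, 2) = 16)
Function('D')(u) = Mul(16, Pow(u, 2)) (Function('D')(u) = Mul(Mul(u, 16), u) = Mul(Mul(16, u), u) = Mul(16, Pow(u, 2)))
Pow(Function('D')(-8), 2) = Pow(Mul(16, Pow(-8, 2)), 2) = Pow(Mul(16, 64), 2) = Pow(1024, 2) = 1048576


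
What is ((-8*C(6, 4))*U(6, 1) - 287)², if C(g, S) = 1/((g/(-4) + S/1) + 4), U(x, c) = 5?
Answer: 14523721/169 ≈ 85939.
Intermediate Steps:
C(g, S) = 1/(4 + S - g/4) (C(g, S) = 1/((g*(-¼) + S*1) + 4) = 1/((-g/4 + S) + 4) = 1/((S - g/4) + 4) = 1/(4 + S - g/4))
((-8*C(6, 4))*U(6, 1) - 287)² = (-32/(16 - 1*6 + 4*4)*5 - 287)² = (-32/(16 - 6 + 16)*5 - 287)² = (-32/26*5 - 287)² = (-8*2/13*5 - 287)² = (-16/13*5 - 287)² = (-80/13 - 287)² = (-3811/13)² = 14523721/169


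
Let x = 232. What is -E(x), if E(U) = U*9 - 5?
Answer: -2083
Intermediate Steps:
E(U) = -5 + 9*U (E(U) = 9*U - 5 = -5 + 9*U)
-E(x) = -(-5 + 9*232) = -(-5 + 2088) = -1*2083 = -2083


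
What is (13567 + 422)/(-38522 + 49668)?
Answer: 13989/11146 ≈ 1.2551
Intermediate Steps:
(13567 + 422)/(-38522 + 49668) = 13989/11146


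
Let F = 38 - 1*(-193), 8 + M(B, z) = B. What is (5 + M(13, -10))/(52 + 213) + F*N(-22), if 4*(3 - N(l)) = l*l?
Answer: -1444672/53 ≈ -27258.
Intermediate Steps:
M(B, z) = -8 + B
F = 231 (F = 38 + 193 = 231)
N(l) = 3 - l**2/4 (N(l) = 3 - l*l/4 = 3 - l**2/4)
(5 + M(13, -10))/(52 + 213) + F*N(-22) = (5 + (-8 + 13))/(52 + 213) + 231*(3 - 1/4*(-22)**2) = (5 + 5)/265 + 231*(3 - 1/4*484) = 10*(1/265) + 231*(3 - 121) = 2/53 + 231*(-118) = 2/53 - 27258 = -1444672/53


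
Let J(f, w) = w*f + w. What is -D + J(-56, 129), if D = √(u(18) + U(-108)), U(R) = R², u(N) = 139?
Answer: -7095 - √11803 ≈ -7203.6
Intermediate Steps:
J(f, w) = w + f*w (J(f, w) = f*w + w = w + f*w)
D = √11803 (D = √(139 + (-108)²) = √(139 + 11664) = √11803 ≈ 108.64)
-D + J(-56, 129) = -√11803 + 129*(1 - 56) = -√11803 + 129*(-55) = -√11803 - 7095 = -7095 - √11803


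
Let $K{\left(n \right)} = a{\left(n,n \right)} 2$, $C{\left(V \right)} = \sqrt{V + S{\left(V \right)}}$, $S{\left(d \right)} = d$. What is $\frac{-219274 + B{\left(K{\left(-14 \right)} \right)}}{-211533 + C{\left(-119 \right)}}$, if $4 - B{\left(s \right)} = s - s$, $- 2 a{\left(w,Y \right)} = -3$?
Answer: $\frac{6626120130}{6392315761} + \frac{219270 i \sqrt{238}}{44746210327} \approx 1.0366 + 7.5598 \cdot 10^{-5} i$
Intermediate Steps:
$a{\left(w,Y \right)} = \frac{3}{2}$ ($a{\left(w,Y \right)} = \left(- \frac{1}{2}\right) \left(-3\right) = \frac{3}{2}$)
$C{\left(V \right)} = \sqrt{2} \sqrt{V}$ ($C{\left(V \right)} = \sqrt{V + V} = \sqrt{2 V} = \sqrt{2} \sqrt{V}$)
$K{\left(n \right)} = 3$ ($K{\left(n \right)} = \frac{3}{2} \cdot 2 = 3$)
$B{\left(s \right)} = 4$ ($B{\left(s \right)} = 4 - \left(s - s\right) = 4 - 0 = 4 + 0 = 4$)
$\frac{-219274 + B{\left(K{\left(-14 \right)} \right)}}{-211533 + C{\left(-119 \right)}} = \frac{-219274 + 4}{-211533 + \sqrt{2} \sqrt{-119}} = - \frac{219270}{-211533 + \sqrt{2} i \sqrt{119}} = - \frac{219270}{-211533 + i \sqrt{238}}$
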